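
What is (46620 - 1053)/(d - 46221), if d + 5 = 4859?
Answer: -15189/13789 ≈ -1.1015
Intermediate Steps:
d = 4854 (d = -5 + 4859 = 4854)
(46620 - 1053)/(d - 46221) = (46620 - 1053)/(4854 - 46221) = 45567/(-41367) = 45567*(-1/41367) = -15189/13789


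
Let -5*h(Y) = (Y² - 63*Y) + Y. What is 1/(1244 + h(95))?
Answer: 1/617 ≈ 0.0016207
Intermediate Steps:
h(Y) = -Y²/5 + 62*Y/5 (h(Y) = -((Y² - 63*Y) + Y)/5 = -(Y² - 62*Y)/5 = -Y²/5 + 62*Y/5)
1/(1244 + h(95)) = 1/(1244 + (⅕)*95*(62 - 1*95)) = 1/(1244 + (⅕)*95*(62 - 95)) = 1/(1244 + (⅕)*95*(-33)) = 1/(1244 - 627) = 1/617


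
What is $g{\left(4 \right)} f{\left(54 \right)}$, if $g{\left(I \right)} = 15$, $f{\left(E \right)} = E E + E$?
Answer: $44550$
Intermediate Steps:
$f{\left(E \right)} = E + E^{2}$ ($f{\left(E \right)} = E^{2} + E = E + E^{2}$)
$g{\left(4 \right)} f{\left(54 \right)} = 15 \cdot 54 \left(1 + 54\right) = 15 \cdot 54 \cdot 55 = 15 \cdot 2970 = 44550$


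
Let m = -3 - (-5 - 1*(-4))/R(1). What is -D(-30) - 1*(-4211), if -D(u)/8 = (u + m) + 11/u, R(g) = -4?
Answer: 59131/15 ≈ 3942.1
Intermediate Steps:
m = -13/4 (m = -3 - (-5 - 1*(-4))/(-4) = -3 - (-5 + 4)*(-1)/4 = -3 - (-1)*(-1)/4 = -3 - 1*¼ = -3 - ¼ = -13/4 ≈ -3.2500)
D(u) = 26 - 88/u - 8*u (D(u) = -8*((u - 13/4) + 11/u) = -8*((-13/4 + u) + 11/u) = -8*(-13/4 + u + 11/u) = 26 - 88/u - 8*u)
-D(-30) - 1*(-4211) = -(26 - 88/(-30) - 8*(-30)) - 1*(-4211) = -(26 - 88*(-1/30) + 240) + 4211 = -(26 + 44/15 + 240) + 4211 = -1*4034/15 + 4211 = -4034/15 + 4211 = 59131/15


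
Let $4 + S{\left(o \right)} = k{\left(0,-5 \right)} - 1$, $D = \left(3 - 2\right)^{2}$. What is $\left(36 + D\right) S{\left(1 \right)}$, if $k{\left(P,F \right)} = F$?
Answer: $-370$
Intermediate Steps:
$D = 1$ ($D = 1^{2} = 1$)
$S{\left(o \right)} = -10$ ($S{\left(o \right)} = -4 - 6 = -10$)
$\left(36 + D\right) S{\left(1 \right)} = \left(36 + 1\right) \left(-10\right) = 37 \left(-10\right) = -370$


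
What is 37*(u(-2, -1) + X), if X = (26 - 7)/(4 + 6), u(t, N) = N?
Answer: 333/10 ≈ 33.300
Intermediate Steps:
X = 19/10 ≈ 1.9000
37*(u(-2, -1) + X) = 37*(-1 + 19/10) = 37*(9/10) = 333/10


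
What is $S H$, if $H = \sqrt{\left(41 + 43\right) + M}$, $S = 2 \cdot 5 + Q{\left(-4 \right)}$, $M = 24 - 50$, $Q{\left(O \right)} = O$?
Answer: $6 \sqrt{58} \approx 45.695$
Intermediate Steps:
$M = -26$ ($M = 24 - 50 = -26$)
$S = 6$ ($S = 2 \cdot 5 - 4 = 10 - 4 = 6$)
$H = \sqrt{58}$ ($H = \sqrt{\left(41 + 43\right) - 26} = \sqrt{84 - 26} = \sqrt{58} \approx 7.6158$)
$S H = 6 \sqrt{58}$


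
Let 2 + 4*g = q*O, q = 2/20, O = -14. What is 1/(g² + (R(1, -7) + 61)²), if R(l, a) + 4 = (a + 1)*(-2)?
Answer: 400/1904689 ≈ 0.00021001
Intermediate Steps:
q = ⅒ (q = 2*(1/20) = ⅒ ≈ 0.10000)
R(l, a) = -6 - 2*a (R(l, a) = -4 + (a + 1)*(-2) = -4 + (1 + a)*(-2) = -4 + (-2 - 2*a) = -6 - 2*a)
g = -17/20 (g = -½ + ((⅒)*(-14))/4 = -½ + (¼)*(-7/5) = -½ - 7/20 = -17/20 ≈ -0.85000)
1/(g² + (R(1, -7) + 61)²) = 1/((-17/20)² + ((-6 - 2*(-7)) + 61)²) = 1/(289/400 + ((-6 + 14) + 61)²) = 1/(289/400 + (8 + 61)²) = 1/(289/400 + 69²) = 1/(289/400 + 4761) = 1/(1904689/400) = 400/1904689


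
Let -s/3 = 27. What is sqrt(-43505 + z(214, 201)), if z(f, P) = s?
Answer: I*sqrt(43586) ≈ 208.77*I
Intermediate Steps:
s = -81 (s = -3*27 = -81)
z(f, P) = -81
sqrt(-43505 + z(214, 201)) = sqrt(-43505 - 81) = sqrt(-43586) = I*sqrt(43586)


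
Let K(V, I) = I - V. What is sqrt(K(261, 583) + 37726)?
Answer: 4*sqrt(2378) ≈ 195.06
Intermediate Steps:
sqrt(K(261, 583) + 37726) = sqrt((583 - 1*261) + 37726) = sqrt((583 - 261) + 37726) = sqrt(322 + 37726) = sqrt(38048) = 4*sqrt(2378)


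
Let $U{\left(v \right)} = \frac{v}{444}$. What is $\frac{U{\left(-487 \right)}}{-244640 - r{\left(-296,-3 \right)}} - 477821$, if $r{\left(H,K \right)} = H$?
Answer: $- \frac{51838196323769}{108488736} \approx -4.7782 \cdot 10^{5}$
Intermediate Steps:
$U{\left(v \right)} = \frac{v}{444}$ ($U{\left(v \right)} = v \frac{1}{444} = \frac{v}{444}$)
$\frac{U{\left(-487 \right)}}{-244640 - r{\left(-296,-3 \right)}} - 477821 = \frac{\frac{1}{444} \left(-487\right)}{-244640 - -296} - 477821 = - \frac{487}{444 \left(-244640 + 296\right)} - 477821 = - \frac{487}{444 \left(-244344\right)} - 477821 = \left(- \frac{487}{444}\right) \left(- \frac{1}{244344}\right) - 477821 = \frac{487}{108488736} - 477821 = - \frac{51838196323769}{108488736}$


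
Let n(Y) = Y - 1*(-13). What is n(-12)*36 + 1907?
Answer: 1943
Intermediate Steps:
n(Y) = 13 + Y (n(Y) = Y + 13 = 13 + Y)
n(-12)*36 + 1907 = (13 - 12)*36 + 1907 = 1*36 + 1907 = 36 + 1907 = 1943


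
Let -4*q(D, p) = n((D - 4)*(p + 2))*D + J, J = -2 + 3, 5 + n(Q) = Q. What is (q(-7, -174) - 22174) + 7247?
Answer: -11625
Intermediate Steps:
n(Q) = -5 + Q
J = 1
q(D, p) = -¼ - D*(-5 + (-4 + D)*(2 + p))/4 (q(D, p) = -((-5 + (D - 4)*(p + 2))*D + 1)/4 = -((-5 + (-4 + D)*(2 + p))*D + 1)/4 = -(D*(-5 + (-4 + D)*(2 + p)) + 1)/4 = -(1 + D*(-5 + (-4 + D)*(2 + p)))/4 = -¼ - D*(-5 + (-4 + D)*(2 + p))/4)
(q(-7, -174) - 22174) + 7247 = ((-¼ - ¼*(-7)*(-13 - 4*(-174) + 2*(-7) - 7*(-174))) - 22174) + 7247 = ((-¼ - ¼*(-7)*(-13 + 696 - 14 + 1218)) - 22174) + 7247 = ((-¼ - ¼*(-7)*1887) - 22174) + 7247 = ((-¼ + 13209/4) - 22174) + 7247 = (3302 - 22174) + 7247 = -18872 + 7247 = -11625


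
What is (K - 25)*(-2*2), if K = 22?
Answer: 12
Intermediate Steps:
(K - 25)*(-2*2) = (22 - 25)*(-2*2) = -3*(-4) = 12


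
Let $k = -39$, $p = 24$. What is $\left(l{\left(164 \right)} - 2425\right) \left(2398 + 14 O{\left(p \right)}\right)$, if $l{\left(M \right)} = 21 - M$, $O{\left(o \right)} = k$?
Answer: $-4755936$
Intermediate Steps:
$O{\left(o \right)} = -39$
$\left(l{\left(164 \right)} - 2425\right) \left(2398 + 14 O{\left(p \right)}\right) = \left(\left(21 - 164\right) - 2425\right) \left(2398 + 14 \left(-39\right)\right) = \left(\left(21 - 164\right) - 2425\right) \left(2398 - 546\right) = \left(-143 - 2425\right) 1852 = \left(-2568\right) 1852 = -4755936$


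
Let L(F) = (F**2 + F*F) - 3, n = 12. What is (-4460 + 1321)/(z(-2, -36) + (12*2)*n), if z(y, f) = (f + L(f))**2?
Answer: -43/89289 ≈ -0.00048158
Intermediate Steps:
L(F) = -3 + 2*F**2 (L(F) = (F**2 + F**2) - 3 = 2*F**2 - 3 = -3 + 2*F**2)
z(y, f) = (-3 + f + 2*f**2)**2 (z(y, f) = (f + (-3 + 2*f**2))**2 = (-3 + f + 2*f**2)**2)
(-4460 + 1321)/(z(-2, -36) + (12*2)*n) = (-4460 + 1321)/((-3 - 36 + 2*(-36)**2)**2 + (12*2)*12) = -3139/((-3 - 36 + 2*1296)**2 + 24*12) = -3139/((-3 - 36 + 2592)**2 + 288) = -3139/(2553**2 + 288) = -3139/(6517809 + 288) = -3139/6518097 = -3139*1/6518097 = -43/89289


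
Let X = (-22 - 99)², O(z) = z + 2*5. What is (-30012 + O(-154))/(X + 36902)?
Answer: -10052/17181 ≈ -0.58506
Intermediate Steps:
O(z) = 10 + z (O(z) = z + 10 = 10 + z)
X = 14641 (X = (-121)² = 14641)
(-30012 + O(-154))/(X + 36902) = (-30012 + (10 - 154))/(14641 + 36902) = (-30012 - 144)/51543 = -30156*1/51543 = -10052/17181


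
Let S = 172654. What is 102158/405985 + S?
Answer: 70095036348/405985 ≈ 1.7265e+5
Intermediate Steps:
102158/405985 + S = 102158/405985 + 172654 = 70095036348/405985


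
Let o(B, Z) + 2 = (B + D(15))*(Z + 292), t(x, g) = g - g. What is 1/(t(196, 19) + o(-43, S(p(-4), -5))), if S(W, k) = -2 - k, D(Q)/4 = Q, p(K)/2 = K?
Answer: 1/5013 ≈ 0.00019948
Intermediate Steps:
p(K) = 2*K
D(Q) = 4*Q
t(x, g) = 0
o(B, Z) = -2 + (60 + B)*(292 + Z) (o(B, Z) = -2 + (B + 4*15)*(Z + 292) = -2 + (B + 60)*(292 + Z) = -2 + (60 + B)*(292 + Z))
1/(t(196, 19) + o(-43, S(p(-4), -5))) = 1/(0 + (17518 + 60*(-2 - 1*(-5)) + 292*(-43) - 43*(-2 - 1*(-5)))) = 1/(0 + (17518 + 60*(-2 + 5) - 12556 - 43*(-2 + 5))) = 1/(0 + (17518 + 60*3 - 12556 - 43*3)) = 1/(0 + (17518 + 180 - 12556 - 129)) = 1/(0 + 5013) = 1/5013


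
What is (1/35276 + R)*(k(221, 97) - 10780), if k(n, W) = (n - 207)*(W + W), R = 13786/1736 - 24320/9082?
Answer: -2773318952448/65339971 ≈ -42444.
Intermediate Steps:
R = 1091907/207452 (R = 13786*(1/1736) - 24320*1/9082 = 6893/868 - 640/239 = 1091907/207452 ≈ 5.2634)
k(n, W) = 2*W*(-207 + n) (k(n, W) = (-207 + n)*(2*W) = 2*W*(-207 + n))
(1/35276 + R)*(k(221, 97) - 10780) = (1/35276 + 1091907/207452)*(2*97*(-207 + 221) - 10780) = (1/35276 + 1091907/207452)*(2*97*14 - 10780) = 2407394924*(2716 - 10780)/457379797 = (2407394924/457379797)*(-8064) = -2773318952448/65339971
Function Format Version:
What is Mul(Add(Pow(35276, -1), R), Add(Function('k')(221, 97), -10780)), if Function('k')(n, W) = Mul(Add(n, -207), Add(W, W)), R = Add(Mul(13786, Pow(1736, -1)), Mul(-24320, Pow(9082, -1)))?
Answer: Rational(-2773318952448, 65339971) ≈ -42444.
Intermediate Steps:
R = Rational(1091907, 207452) (R = Add(Mul(13786, Rational(1, 1736)), Mul(-24320, Rational(1, 9082))) = Add(Rational(6893, 868), Rational(-640, 239)) = Rational(1091907, 207452) ≈ 5.2634)
Function('k')(n, W) = Mul(2, W, Add(-207, n)) (Function('k')(n, W) = Mul(Add(-207, n), Mul(2, W)) = Mul(2, W, Add(-207, n)))
Mul(Add(Pow(35276, -1), R), Add(Function('k')(221, 97), -10780)) = Mul(Add(Pow(35276, -1), Rational(1091907, 207452)), Add(Mul(2, 97, Add(-207, 221)), -10780)) = Mul(Add(Rational(1, 35276), Rational(1091907, 207452)), Add(Mul(2, 97, 14), -10780)) = Mul(Rational(2407394924, 457379797), Add(2716, -10780)) = Mul(Rational(2407394924, 457379797), -8064) = Rational(-2773318952448, 65339971)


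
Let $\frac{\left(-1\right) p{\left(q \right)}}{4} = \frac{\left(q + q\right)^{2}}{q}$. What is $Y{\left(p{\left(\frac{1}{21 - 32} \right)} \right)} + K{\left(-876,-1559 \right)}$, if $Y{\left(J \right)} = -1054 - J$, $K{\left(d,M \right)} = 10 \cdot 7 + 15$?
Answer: $- \frac{10675}{11} \approx -970.45$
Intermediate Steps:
$K{\left(d,M \right)} = 85$ ($K{\left(d,M \right)} = 70 + 15 = 85$)
$p{\left(q \right)} = - 16 q$ ($p{\left(q \right)} = - 4 \frac{\left(q + q\right)^{2}}{q} = - 4 \frac{\left(2 q\right)^{2}}{q} = - 4 \frac{4 q^{2}}{q} = - 4 \cdot 4 q = - 16 q$)
$Y{\left(p{\left(\frac{1}{21 - 32} \right)} \right)} + K{\left(-876,-1559 \right)} = \left(-1054 - - \frac{16}{21 - 32}\right) + 85 = \left(-1054 - - \frac{16}{-11}\right) + 85 = \left(-1054 - \left(-16\right) \left(- \frac{1}{11}\right)\right) + 85 = \left(-1054 - \frac{16}{11}\right) + 85 = - \frac{11610}{11} + 85 = - \frac{10675}{11}$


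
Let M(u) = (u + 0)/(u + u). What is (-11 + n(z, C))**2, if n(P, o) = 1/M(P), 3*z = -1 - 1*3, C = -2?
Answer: 81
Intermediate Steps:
z = -4/3 (z = (-1 - 1*3)/3 = (-1 - 3)/3 = (1/3)*(-4) = -4/3 ≈ -1.3333)
M(u) = 1/2 (M(u) = u/((2*u)) = u*(1/(2*u)) = 1/2)
n(P, o) = 2 (n(P, o) = 1/(1/2) = 2)
(-11 + n(z, C))**2 = (-11 + 2)**2 = (-9)**2 = 81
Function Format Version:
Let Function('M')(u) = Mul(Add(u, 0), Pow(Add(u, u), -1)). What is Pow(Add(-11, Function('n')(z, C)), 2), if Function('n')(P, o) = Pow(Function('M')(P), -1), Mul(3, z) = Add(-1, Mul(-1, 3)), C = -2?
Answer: 81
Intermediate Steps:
z = Rational(-4, 3) (z = Mul(Rational(1, 3), Add(-1, Mul(-1, 3))) = Mul(Rational(1, 3), Add(-1, -3)) = Mul(Rational(1, 3), -4) = Rational(-4, 3) ≈ -1.3333)
Function('M')(u) = Rational(1, 2) (Function('M')(u) = Mul(u, Pow(Mul(2, u), -1)) = Mul(u, Mul(Rational(1, 2), Pow(u, -1))) = Rational(1, 2))
Function('n')(P, o) = 2 (Function('n')(P, o) = Pow(Rational(1, 2), -1) = 2)
Pow(Add(-11, Function('n')(z, C)), 2) = Pow(Add(-11, 2), 2) = Pow(-9, 2) = 81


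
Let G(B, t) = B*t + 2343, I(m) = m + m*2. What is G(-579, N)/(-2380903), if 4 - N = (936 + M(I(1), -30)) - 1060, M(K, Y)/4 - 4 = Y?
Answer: 18855/340129 ≈ 0.055435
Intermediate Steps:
I(m) = 3*m (I(m) = m + 2*m = 3*m)
M(K, Y) = 16 + 4*Y
N = 232 (N = 4 - ((936 + (16 + 4*(-30))) - 1060) = 4 - ((936 + (16 - 120)) - 1060) = 4 - ((936 - 104) - 1060) = 4 - (832 - 1060) = 4 - 1*(-228) = 4 + 228 = 232)
G(B, t) = 2343 + B*t
G(-579, N)/(-2380903) = (2343 - 579*232)/(-2380903) = (2343 - 134328)*(-1/2380903) = -131985*(-1/2380903) = 18855/340129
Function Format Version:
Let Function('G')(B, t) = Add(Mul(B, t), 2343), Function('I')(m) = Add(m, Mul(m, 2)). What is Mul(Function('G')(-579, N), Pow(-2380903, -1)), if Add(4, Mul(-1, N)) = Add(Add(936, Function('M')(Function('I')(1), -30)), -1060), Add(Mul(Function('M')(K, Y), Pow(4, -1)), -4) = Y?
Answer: Rational(18855, 340129) ≈ 0.055435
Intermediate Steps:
Function('I')(m) = Mul(3, m) (Function('I')(m) = Add(m, Mul(2, m)) = Mul(3, m))
Function('M')(K, Y) = Add(16, Mul(4, Y))
N = 232 (N = Add(4, Mul(-1, Add(Add(936, Add(16, Mul(4, -30))), -1060))) = Add(4, Mul(-1, Add(Add(936, Add(16, -120)), -1060))) = Add(4, Mul(-1, Add(Add(936, -104), -1060))) = Add(4, Mul(-1, Add(832, -1060))) = Add(4, Mul(-1, -228)) = Add(4, 228) = 232)
Function('G')(B, t) = Add(2343, Mul(B, t))
Mul(Function('G')(-579, N), Pow(-2380903, -1)) = Mul(Add(2343, Mul(-579, 232)), Pow(-2380903, -1)) = Mul(Add(2343, -134328), Rational(-1, 2380903)) = Mul(-131985, Rational(-1, 2380903)) = Rational(18855, 340129)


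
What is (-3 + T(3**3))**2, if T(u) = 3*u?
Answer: 6084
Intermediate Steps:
(-3 + T(3**3))**2 = (-3 + 3*3**3)**2 = (-3 + 3*27)**2 = (-3 + 81)**2 = 78**2 = 6084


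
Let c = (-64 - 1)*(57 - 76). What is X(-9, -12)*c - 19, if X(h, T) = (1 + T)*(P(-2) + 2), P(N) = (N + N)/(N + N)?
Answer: -40774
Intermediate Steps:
P(N) = 1 (P(N) = (2*N)/((2*N)) = (2*N)*(1/(2*N)) = 1)
X(h, T) = 3 + 3*T (X(h, T) = (1 + T)*(1 + 2) = (1 + T)*3 = 3 + 3*T)
c = 1235 (c = -65*(-19) = 1235)
X(-9, -12)*c - 19 = (3 + 3*(-12))*1235 - 19 = (3 - 36)*1235 - 19 = -33*1235 - 19 = -40755 - 19 = -40774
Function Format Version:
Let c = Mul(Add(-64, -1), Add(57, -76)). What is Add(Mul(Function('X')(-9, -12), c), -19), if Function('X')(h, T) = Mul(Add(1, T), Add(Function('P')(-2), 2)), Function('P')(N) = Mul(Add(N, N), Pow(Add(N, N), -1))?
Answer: -40774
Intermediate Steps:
Function('P')(N) = 1 (Function('P')(N) = Mul(Mul(2, N), Pow(Mul(2, N), -1)) = Mul(Mul(2, N), Mul(Rational(1, 2), Pow(N, -1))) = 1)
Function('X')(h, T) = Add(3, Mul(3, T)) (Function('X')(h, T) = Mul(Add(1, T), Add(1, 2)) = Mul(Add(1, T), 3) = Add(3, Mul(3, T)))
c = 1235 (c = Mul(-65, -19) = 1235)
Add(Mul(Function('X')(-9, -12), c), -19) = Add(Mul(Add(3, Mul(3, -12)), 1235), -19) = Add(Mul(Add(3, -36), 1235), -19) = Add(Mul(-33, 1235), -19) = Add(-40755, -19) = -40774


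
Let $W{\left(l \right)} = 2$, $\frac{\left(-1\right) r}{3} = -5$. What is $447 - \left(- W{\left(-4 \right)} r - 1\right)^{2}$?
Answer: $-514$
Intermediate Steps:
$r = 15$ ($r = \left(-3\right) \left(-5\right) = 15$)
$447 - \left(- W{\left(-4 \right)} r - 1\right)^{2} = 447 - \left(\left(-1\right) 2 \cdot 15 - 1\right)^{2} = 447 - \left(\left(-2\right) 15 - 1\right)^{2} = 447 - \left(-30 - 1\right)^{2} = 447 - \left(-31\right)^{2} = 447 - 961 = -514$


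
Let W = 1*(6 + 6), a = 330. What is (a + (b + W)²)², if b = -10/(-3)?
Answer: 25867396/81 ≈ 3.1935e+5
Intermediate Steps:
W = 12 (W = 1*12 = 12)
b = 10/3 (b = -10*(-⅓) = 10/3 ≈ 3.3333)
(a + (b + W)²)² = (330 + (10/3 + 12)²)² = (330 + (46/3)²)² = (330 + 2116/9)² = (5086/9)² = 25867396/81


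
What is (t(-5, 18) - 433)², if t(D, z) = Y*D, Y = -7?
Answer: 158404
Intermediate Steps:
t(D, z) = -7*D
(t(-5, 18) - 433)² = (-7*(-5) - 433)² = (35 - 433)² = (-398)² = 158404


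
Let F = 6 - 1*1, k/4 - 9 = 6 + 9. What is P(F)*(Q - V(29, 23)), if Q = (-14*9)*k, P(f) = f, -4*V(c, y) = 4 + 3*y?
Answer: -241555/4 ≈ -60389.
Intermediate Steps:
V(c, y) = -1 - 3*y/4 (V(c, y) = -(4 + 3*y)/4 = -1 - 3*y/4)
k = 96 (k = 36 + 4*(6 + 9) = 36 + 4*15 = 36 + 60 = 96)
F = 5 (F = 6 - 1 = 5)
Q = -12096 (Q = -14*9*96 = -126*96 = -12096)
P(F)*(Q - V(29, 23)) = 5*(-12096 - (-1 - 3/4*23)) = 5*(-12096 - (-1 - 69/4)) = 5*(-12096 - 1*(-73/4)) = 5*(-12096 + 73/4) = 5*(-48311/4) = -241555/4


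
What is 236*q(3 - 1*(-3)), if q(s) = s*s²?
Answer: 50976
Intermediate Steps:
q(s) = s³
236*q(3 - 1*(-3)) = 236*(3 - 1*(-3))³ = 236*(3 + 3)³ = 236*6³ = 236*216 = 50976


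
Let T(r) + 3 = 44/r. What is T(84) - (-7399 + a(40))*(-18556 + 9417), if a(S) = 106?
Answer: -1399665319/21 ≈ -6.6651e+7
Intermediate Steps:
T(r) = -3 + 44/r
T(84) - (-7399 + a(40))*(-18556 + 9417) = (-3 + 44/84) - (-7399 + 106)*(-18556 + 9417) = (-3 + 44*(1/84)) - (-7293)*(-9139) = (-3 + 11/21) - 1*66650727 = -52/21 - 66650727 = -1399665319/21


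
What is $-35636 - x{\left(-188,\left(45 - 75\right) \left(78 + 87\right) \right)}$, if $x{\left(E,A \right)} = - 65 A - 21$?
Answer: $-357365$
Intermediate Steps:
$x{\left(E,A \right)} = -21 - 65 A$
$-35636 - x{\left(-188,\left(45 - 75\right) \left(78 + 87\right) \right)} = -35636 - \left(-21 - 65 \left(45 - 75\right) \left(78 + 87\right)\right) = -35636 - \left(-21 - 65 \left(\left(-30\right) 165\right)\right) = -35636 - \left(-21 - -321750\right) = -35636 - \left(-21 + 321750\right) = -35636 - 321729 = -357365$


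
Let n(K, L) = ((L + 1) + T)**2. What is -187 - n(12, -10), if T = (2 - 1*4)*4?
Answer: -476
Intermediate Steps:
T = -8 (T = (2 - 4)*4 = -2*4 = -8)
n(K, L) = (-7 + L)**2 (n(K, L) = ((L + 1) - 8)**2 = ((1 + L) - 8)**2 = (-7 + L)**2)
-187 - n(12, -10) = -187 - (-7 - 10)**2 = -187 - 1*(-17)**2 = -187 - 1*289 = -187 - 289 = -476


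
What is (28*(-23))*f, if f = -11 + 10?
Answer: 644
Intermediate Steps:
f = -1
(28*(-23))*f = (28*(-23))*(-1) = -644*(-1) = 644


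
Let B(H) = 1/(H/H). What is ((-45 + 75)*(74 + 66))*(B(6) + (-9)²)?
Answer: 344400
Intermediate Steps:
B(H) = 1 (B(H) = 1/1 = 1)
((-45 + 75)*(74 + 66))*(B(6) + (-9)²) = ((-45 + 75)*(74 + 66))*(1 + (-9)²) = (30*140)*(1 + 81) = 4200*82 = 344400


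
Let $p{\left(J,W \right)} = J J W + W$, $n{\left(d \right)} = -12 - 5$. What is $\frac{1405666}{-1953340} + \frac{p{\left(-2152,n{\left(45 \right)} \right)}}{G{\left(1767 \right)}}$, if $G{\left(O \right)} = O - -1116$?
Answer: $- \frac{76894068713489}{2815739610} \approx -27309.0$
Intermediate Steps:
$n{\left(d \right)} = -17$
$G{\left(O \right)} = 1116 + O$ ($G{\left(O \right)} = O + 1116 = 1116 + O$)
$p{\left(J,W \right)} = W + W J^{2}$ ($p{\left(J,W \right)} = J^{2} W + W = W J^{2} + W = W + W J^{2}$)
$\frac{1405666}{-1953340} + \frac{p{\left(-2152,n{\left(45 \right)} \right)}}{G{\left(1767 \right)}} = \frac{1405666}{-1953340} + \frac{\left(-17\right) \left(1 + \left(-2152\right)^{2}\right)}{1116 + 1767} = 1405666 \left(- \frac{1}{1953340}\right) + \frac{\left(-17\right) \left(1 + 4631104\right)}{2883} = - \frac{702833}{976670} + \left(-17\right) 4631105 \cdot \frac{1}{2883} = - \frac{702833}{976670} - \frac{78728785}{2883} = - \frac{76894068713489}{2815739610}$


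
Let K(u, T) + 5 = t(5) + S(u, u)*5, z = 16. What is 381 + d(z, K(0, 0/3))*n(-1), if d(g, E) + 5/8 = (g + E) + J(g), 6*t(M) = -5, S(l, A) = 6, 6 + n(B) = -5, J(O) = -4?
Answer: -239/24 ≈ -9.9583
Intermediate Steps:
n(B) = -11 (n(B) = -6 - 5 = -11)
t(M) = -5/6 (t(M) = (1/6)*(-5) = -5/6)
K(u, T) = 145/6 (K(u, T) = -5 + (-5/6 + 6*5) = -5 + (-5/6 + 30) = -5 + 175/6 = 145/6)
d(g, E) = -37/8 + E + g (d(g, E) = -5/8 + ((g + E) - 4) = -5/8 + ((E + g) - 4) = -5/8 + (-4 + E + g) = -37/8 + E + g)
381 + d(z, K(0, 0/3))*n(-1) = 381 + (-37/8 + 145/6 + 16)*(-11) = 381 + (853/24)*(-11) = 381 - 9383/24 = -239/24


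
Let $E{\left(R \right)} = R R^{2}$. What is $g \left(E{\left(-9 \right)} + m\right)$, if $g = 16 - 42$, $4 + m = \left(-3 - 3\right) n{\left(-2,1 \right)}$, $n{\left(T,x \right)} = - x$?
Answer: $18902$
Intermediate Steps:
$m = 2$ ($m = -4 + \left(-3 - 3\right) \left(\left(-1\right) 1\right) = -4 - -6 = -4 + 6 = 2$)
$E{\left(R \right)} = R^{3}$
$g = -26$
$g \left(E{\left(-9 \right)} + m\right) = - 26 \left(\left(-9\right)^{3} + 2\right) = - 26 \left(-729 + 2\right) = \left(-26\right) \left(-727\right) = 18902$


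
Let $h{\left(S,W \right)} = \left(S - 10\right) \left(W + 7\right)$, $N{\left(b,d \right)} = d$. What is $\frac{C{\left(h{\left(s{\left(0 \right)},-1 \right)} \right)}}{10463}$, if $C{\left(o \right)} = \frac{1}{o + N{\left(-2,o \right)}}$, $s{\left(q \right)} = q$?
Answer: $- \frac{1}{1255560} \approx -7.9646 \cdot 10^{-7}$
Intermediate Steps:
$h{\left(S,W \right)} = \left(-10 + S\right) \left(7 + W\right)$
$C{\left(o \right)} = \frac{1}{2 o}$ ($C{\left(o \right)} = \frac{1}{o + o} = \frac{1}{2 o}$)
$\frac{C{\left(h{\left(s{\left(0 \right)},-1 \right)} \right)}}{10463} = \frac{\frac{1}{2} \frac{1}{-70 - -10 + 7 \cdot 0 + 0 \left(-1\right)}}{10463} = \frac{1}{2 \left(-70 + 10 + 0 + 0\right)} \frac{1}{10463} = \frac{1}{2 \left(-60\right)} \frac{1}{10463} = \frac{1}{2} \left(- \frac{1}{60}\right) \frac{1}{10463} = \left(- \frac{1}{120}\right) \frac{1}{10463} = - \frac{1}{1255560}$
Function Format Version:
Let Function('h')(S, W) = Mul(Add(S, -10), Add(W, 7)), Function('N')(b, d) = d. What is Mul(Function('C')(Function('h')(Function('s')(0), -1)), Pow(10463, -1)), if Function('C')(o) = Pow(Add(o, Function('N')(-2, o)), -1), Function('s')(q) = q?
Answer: Rational(-1, 1255560) ≈ -7.9646e-7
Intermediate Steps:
Function('h')(S, W) = Mul(Add(-10, S), Add(7, W))
Function('C')(o) = Mul(Rational(1, 2), Pow(o, -1)) (Function('C')(o) = Pow(Add(o, o), -1) = Pow(Mul(2, o), -1) = Mul(Rational(1, 2), Pow(o, -1)))
Mul(Function('C')(Function('h')(Function('s')(0), -1)), Pow(10463, -1)) = Mul(Mul(Rational(1, 2), Pow(Add(-70, Mul(-10, -1), Mul(7, 0), Mul(0, -1)), -1)), Pow(10463, -1)) = Mul(Mul(Rational(1, 2), Pow(Add(-70, 10, 0, 0), -1)), Rational(1, 10463)) = Mul(Mul(Rational(1, 2), Pow(-60, -1)), Rational(1, 10463)) = Mul(Mul(Rational(1, 2), Rational(-1, 60)), Rational(1, 10463)) = Mul(Rational(-1, 120), Rational(1, 10463)) = Rational(-1, 1255560)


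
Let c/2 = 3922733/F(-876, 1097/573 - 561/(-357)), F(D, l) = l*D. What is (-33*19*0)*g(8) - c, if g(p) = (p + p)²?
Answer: 5244694021/2041372 ≈ 2569.2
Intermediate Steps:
g(p) = 4*p² (g(p) = (2*p)² = 4*p²)
F(D, l) = D*l
c = -5244694021/2041372 (c = 2*(3922733/((-876*(1097/573 - 561/(-357))))) = 2*(3922733/((-876*(1097*(1/573) - 561*(-1/357))))) = 2*(3922733/((-876*(1097/573 + 11/7)))) = 2*(3922733/((-876*13982/4011))) = 2*(3922733/(-4082744/1337)) = 2*(3922733*(-1337/4082744)) = 2*(-5244694021/4082744) = -5244694021/2041372 ≈ -2569.2)
(-33*19*0)*g(8) - c = (-33*19*0)*(4*8²) - 1*(-5244694021/2041372) = (-627*0)*(4*64) + 5244694021/2041372 = 0*256 + 5244694021/2041372 = 0 + 5244694021/2041372 = 5244694021/2041372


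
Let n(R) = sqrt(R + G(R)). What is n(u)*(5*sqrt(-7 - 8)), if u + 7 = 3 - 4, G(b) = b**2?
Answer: 10*I*sqrt(210) ≈ 144.91*I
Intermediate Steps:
u = -8 (u = -7 + (3 - 4) = -7 - 1 = -8)
n(R) = sqrt(R + R**2)
n(u)*(5*sqrt(-7 - 8)) = sqrt(-8*(1 - 8))*(5*sqrt(-7 - 8)) = sqrt(-8*(-7))*(5*sqrt(-15)) = sqrt(56)*(5*(I*sqrt(15))) = (2*sqrt(14))*(5*I*sqrt(15)) = 10*I*sqrt(210)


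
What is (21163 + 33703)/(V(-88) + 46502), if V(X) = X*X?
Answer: 27433/27123 ≈ 1.0114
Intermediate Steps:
V(X) = X²
(21163 + 33703)/(V(-88) + 46502) = (21163 + 33703)/((-88)² + 46502) = 54866/(7744 + 46502) = 54866/54246 = 54866*(1/54246) = 27433/27123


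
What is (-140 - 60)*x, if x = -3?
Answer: 600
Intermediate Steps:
(-140 - 60)*x = (-140 - 60)*(-3) = -200*(-3) = 600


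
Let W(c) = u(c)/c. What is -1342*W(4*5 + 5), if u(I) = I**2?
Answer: -33550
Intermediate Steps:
W(c) = c (W(c) = c**2/c = c)
-1342*W(4*5 + 5) = -1342*(4*5 + 5) = -1342*(20 + 5) = -1342*25 = -33550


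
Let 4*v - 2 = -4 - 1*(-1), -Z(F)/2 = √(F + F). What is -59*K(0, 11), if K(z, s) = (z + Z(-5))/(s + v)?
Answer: 472*I*√10/43 ≈ 34.711*I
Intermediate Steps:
Z(F) = -2*√2*√F (Z(F) = -2*√(F + F) = -2*√2*√F)
v = -¼ (v = ½ + (-4 - 1*(-1))/4 = ½ + (-4 + 1)/4 = ½ + (¼)*(-3) = ½ - ¾ = -¼ ≈ -0.25000)
K(z, s) = (z - 2*I*√10)/(-¼ + s) (K(z, s) = (z - 2*√2*√(-5))/(s - ¼) = (z - 2*√2*I*√5)/(-¼ + s) = (z - 2*I*√10)/(-¼ + s))
-59*K(0, 11) = -236*(0 - 2*I*√10)/(-1 + 4*11) = -236*(-2*I*√10)/(-1 + 44) = -236*(-2*I*√10)/43 = -(-472)*I*√10/43 = 472*I*√10/43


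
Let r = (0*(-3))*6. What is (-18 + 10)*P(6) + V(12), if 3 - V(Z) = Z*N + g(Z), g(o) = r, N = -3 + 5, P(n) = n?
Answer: -69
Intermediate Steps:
r = 0 (r = 0*6 = 0)
N = 2
g(o) = 0
V(Z) = 3 - 2*Z (V(Z) = 3 - (Z*2 + 0) = 3 - (2*Z + 0) = 3 - 2*Z)
(-18 + 10)*P(6) + V(12) = (-18 + 10)*6 + (3 - 2*12) = -8*6 + (3 - 24) = -48 - 21 = -69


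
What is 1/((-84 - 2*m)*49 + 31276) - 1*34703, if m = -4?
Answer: -956137055/27552 ≈ -34703.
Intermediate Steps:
1/((-84 - 2*m)*49 + 31276) - 1*34703 = 1/((-84 - 2*(-4))*49 + 31276) - 1*34703 = 1/((-84 + 8)*49 + 31276) - 34703 = 1/(-76*49 + 31276) - 34703 = 1/(-3724 + 31276) - 34703 = 1/27552 - 34703 = -956137055/27552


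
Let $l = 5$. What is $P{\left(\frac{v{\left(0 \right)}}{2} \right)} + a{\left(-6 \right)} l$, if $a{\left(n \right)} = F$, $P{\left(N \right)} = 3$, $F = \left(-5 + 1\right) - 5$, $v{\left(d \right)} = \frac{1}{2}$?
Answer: $-42$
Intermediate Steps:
$v{\left(d \right)} = \frac{1}{2}$
$F = -9$ ($F = -4 - 5 = -9$)
$a{\left(n \right)} = -9$
$P{\left(\frac{v{\left(0 \right)}}{2} \right)} + a{\left(-6 \right)} l = 3 - 45 = -42$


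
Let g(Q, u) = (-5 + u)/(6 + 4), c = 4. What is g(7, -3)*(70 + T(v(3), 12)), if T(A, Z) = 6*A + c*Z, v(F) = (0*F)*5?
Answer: -472/5 ≈ -94.400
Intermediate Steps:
g(Q, u) = -½ + u/10 (g(Q, u) = (-5 + u)/10 = (-5 + u)*(⅒) = -½ + u/10)
v(F) = 0 (v(F) = 0*5 = 0)
T(A, Z) = 4*Z + 6*A (T(A, Z) = 6*A + 4*Z = 4*Z + 6*A)
g(7, -3)*(70 + T(v(3), 12)) = (-½ + (⅒)*(-3))*(70 + (4*12 + 6*0)) = (-½ - 3/10)*(70 + (48 + 0)) = -4*(70 + 48)/5 = -⅘*118 = -472/5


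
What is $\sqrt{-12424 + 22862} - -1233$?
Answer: $1233 + \sqrt{10438} \approx 1335.2$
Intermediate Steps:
$\sqrt{-12424 + 22862} - -1233 = \sqrt{10438} + 1233 = 1233 + \sqrt{10438}$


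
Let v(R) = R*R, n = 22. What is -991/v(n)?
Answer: -991/484 ≈ -2.0475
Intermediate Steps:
v(R) = R²
-991/v(n) = -991/(22²) = -991/484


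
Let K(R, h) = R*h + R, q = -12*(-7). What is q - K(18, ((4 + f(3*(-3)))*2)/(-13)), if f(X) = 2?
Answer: 1074/13 ≈ 82.615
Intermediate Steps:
q = 84
K(R, h) = R + R*h
q - K(18, ((4 + f(3*(-3)))*2)/(-13)) = 84 - 18*(1 + ((4 + 2)*2)/(-13)) = 84 - 18*(1 + (6*2)*(-1/13)) = 84 - 18*(1 + 12*(-1/13)) = 84 - 18*(1 - 12/13) = 84 - 18/13 = 1074/13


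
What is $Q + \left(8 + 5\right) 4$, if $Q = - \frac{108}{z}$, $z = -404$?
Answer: $\frac{5279}{101} \approx 52.267$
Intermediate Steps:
$Q = \frac{27}{101}$ ($Q = - \frac{108}{-404} = \left(-108\right) \left(- \frac{1}{404}\right) = \frac{27}{101} \approx 0.26733$)
$Q + \left(8 + 5\right) 4 = \frac{27}{101} + \left(8 + 5\right) 4 = \frac{27}{101} + 13 \cdot 4 = \frac{27}{101} + 52 = \frac{5279}{101}$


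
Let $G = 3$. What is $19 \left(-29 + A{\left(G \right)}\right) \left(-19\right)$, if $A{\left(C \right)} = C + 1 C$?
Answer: $8303$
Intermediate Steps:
$A{\left(C \right)} = 2 C$ ($A{\left(C \right)} = C + C = 2 C$)
$19 \left(-29 + A{\left(G \right)}\right) \left(-19\right) = 19 \left(-29 + 2 \cdot 3\right) \left(-19\right) = 19 \left(-29 + 6\right) \left(-19\right) = 19 \left(\left(-23\right) \left(-19\right)\right) = 19 \cdot 437 = 8303$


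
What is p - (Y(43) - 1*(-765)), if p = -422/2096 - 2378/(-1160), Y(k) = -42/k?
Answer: -171733179/225320 ≈ -762.17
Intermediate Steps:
p = 9687/5240 (p = -422*1/2096 - 2378*(-1/1160) = -211/1048 + 41/20 = 9687/5240 ≈ 1.8487)
p - (Y(43) - 1*(-765)) = 9687/5240 - (-42/43 - 1*(-765)) = 9687/5240 - (-42*1/43 + 765) = 9687/5240 - (-42/43 + 765) = 9687/5240 - 1*32853/43 = 9687/5240 - 32853/43 = -171733179/225320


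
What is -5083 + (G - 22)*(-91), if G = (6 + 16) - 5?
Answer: -4628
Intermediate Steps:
G = 17 (G = 22 - 5 = 17)
-5083 + (G - 22)*(-91) = -5083 + (17 - 22)*(-91) = -5083 - 5*(-91) = -5083 + 455 = -4628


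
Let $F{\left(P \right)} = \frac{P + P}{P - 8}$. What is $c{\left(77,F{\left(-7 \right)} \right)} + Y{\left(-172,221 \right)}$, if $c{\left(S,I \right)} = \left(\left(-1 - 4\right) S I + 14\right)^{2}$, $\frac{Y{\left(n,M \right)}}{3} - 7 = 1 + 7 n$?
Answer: $\frac{1041004}{9} \approx 1.1567 \cdot 10^{5}$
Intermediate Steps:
$F{\left(P \right)} = \frac{2 P}{-8 + P}$
$Y{\left(n,M \right)} = 24 + 21 n$ ($Y{\left(n,M \right)} = 21 + 3 \left(1 + 7 n\right) = 21 + \left(3 + 21 n\right) = 24 + 21 n$)
$c{\left(S,I \right)} = \left(14 - 5 I S\right)^{2}$ ($c{\left(S,I \right)} = \left(\left(-1 - 4\right) S I + 14\right)^{2} = \left(- 5 S I + 14\right)^{2} = \left(- 5 I S + 14\right)^{2} = \left(14 - 5 I S\right)^{2}$)
$c{\left(77,F{\left(-7 \right)} \right)} + Y{\left(-172,221 \right)} = \left(-14 + 5 \cdot 2 \left(-7\right) \frac{1}{-8 - 7} \cdot 77\right)^{2} + \left(24 + 21 \left(-172\right)\right) = \left(-14 + 5 \cdot 2 \left(-7\right) \frac{1}{-15} \cdot 77\right)^{2} + \left(24 - 3612\right) = \left(-14 + 5 \cdot 2 \left(-7\right) \left(- \frac{1}{15}\right) 77\right)^{2} - 3588 = \left(-14 + 5 \cdot \frac{14}{15} \cdot 77\right)^{2} - 3588 = \left(-14 + \frac{1078}{3}\right)^{2} - 3588 = \left(\frac{1036}{3}\right)^{2} - 3588 = \frac{1073296}{9} - 3588 = \frac{1041004}{9}$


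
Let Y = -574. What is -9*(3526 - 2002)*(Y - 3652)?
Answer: 57963816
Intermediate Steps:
-9*(3526 - 2002)*(Y - 3652) = -9*(3526 - 2002)*(-574 - 3652) = -13716*(-4226) = -9*(-6440424) = 57963816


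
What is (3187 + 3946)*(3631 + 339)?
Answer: 28318010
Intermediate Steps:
(3187 + 3946)*(3631 + 339) = 7133*3970 = 28318010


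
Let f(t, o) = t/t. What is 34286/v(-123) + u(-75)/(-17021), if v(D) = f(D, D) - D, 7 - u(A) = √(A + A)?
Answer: 9412599/34042 + 5*I*√6/17021 ≈ 276.5 + 0.00071955*I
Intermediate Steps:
u(A) = 7 - √2*√A (u(A) = 7 - √(A + A) = 7 - √(2*A) = 7 - √2*√A)
f(t, o) = 1
v(D) = 1 - D
34286/v(-123) + u(-75)/(-17021) = 34286/(1 - 1*(-123)) + (7 - √2*√(-75))/(-17021) = 34286/(1 + 123) + (7 - √2*5*I*√3)*(-1/17021) = 34286/124 + (7 - 5*I*√6)*(-1/17021) = 34286*(1/124) + (-7/17021 + 5*I*√6/17021) = 553/2 + (-7/17021 + 5*I*√6/17021) = 9412599/34042 + 5*I*√6/17021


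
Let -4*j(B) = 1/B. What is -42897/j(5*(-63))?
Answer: -54050220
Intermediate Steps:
j(B) = -1/(4*B)
-42897/j(5*(-63)) = -42897/((-1/(4*(5*(-63))))) = -42897/((-¼/(-315))) = -42897/((-¼*(-1/315))) = -42897/1/1260 = -42897*1260 = -54050220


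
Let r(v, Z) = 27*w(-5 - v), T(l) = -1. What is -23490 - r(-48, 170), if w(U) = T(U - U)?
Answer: -23463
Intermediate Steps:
w(U) = -1
r(v, Z) = -27 (r(v, Z) = 27*(-1) = -27)
-23490 - r(-48, 170) = -23490 - 1*(-27) = -23490 + 27 = -23463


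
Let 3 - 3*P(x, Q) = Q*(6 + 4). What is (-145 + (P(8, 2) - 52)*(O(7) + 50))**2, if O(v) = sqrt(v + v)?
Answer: 9217359 + 3143410*sqrt(14)/9 ≈ 1.0524e+7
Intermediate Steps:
P(x, Q) = 1 - 10*Q/3 (P(x, Q) = 1 - Q*(6 + 4)/3 = 1 - Q*10/3 = 1 - 10*Q/3)
O(v) = sqrt(2)*sqrt(v) (O(v) = sqrt(2*v) = sqrt(2)*sqrt(v))
(-145 + (P(8, 2) - 52)*(O(7) + 50))**2 = (-145 + ((1 - 10/3*2) - 52)*(sqrt(2)*sqrt(7) + 50))**2 = (-145 + ((1 - 20/3) - 52)*(sqrt(14) + 50))**2 = (-145 + (-17/3 - 52)*(50 + sqrt(14)))**2 = (-145 - 173*(50 + sqrt(14))/3)**2 = (-145 + (-8650/3 - 173*sqrt(14)/3))**2 = (-9085/3 - 173*sqrt(14)/3)**2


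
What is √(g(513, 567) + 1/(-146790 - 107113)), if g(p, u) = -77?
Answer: 2*I*√1240984681599/253903 ≈ 8.775*I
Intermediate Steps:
√(g(513, 567) + 1/(-146790 - 107113)) = √(-77 + 1/(-146790 - 107113)) = √(-77 + 1/(-253903)) = √(-77 - 1/253903) = √(-19550532/253903) = 2*I*√1240984681599/253903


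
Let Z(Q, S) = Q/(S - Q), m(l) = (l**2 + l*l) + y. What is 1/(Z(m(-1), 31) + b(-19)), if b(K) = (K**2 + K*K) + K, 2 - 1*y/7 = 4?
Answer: 43/30217 ≈ 0.0014230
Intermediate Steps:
y = -14 (y = 14 - 7*4 = 14 - 28 = -14)
m(l) = -14 + 2*l**2 (m(l) = (l**2 + l*l) - 14 = (l**2 + l**2) - 14 = 2*l**2 - 14 = -14 + 2*l**2)
b(K) = K + 2*K**2 (b(K) = (K**2 + K**2) + K = 2*K**2 + K = K + 2*K**2)
1/(Z(m(-1), 31) + b(-19)) = 1/(-(-14 + 2*(-1)**2)/((-14 + 2*(-1)**2) - 1*31) - 19*(1 + 2*(-19))) = 1/(-(-14 + 2*1)/((-14 + 2*1) - 31) - 19*(1 - 38)) = 1/(-(-14 + 2)/((-14 + 2) - 31) - 19*(-37)) = 1/(-1*(-12)/(-12 - 31) + 703) = 1/(-1*(-12)/(-43) + 703) = 1/(-1*(-12)*(-1/43) + 703) = 1/(-12/43 + 703) = 1/(30217/43) = 43/30217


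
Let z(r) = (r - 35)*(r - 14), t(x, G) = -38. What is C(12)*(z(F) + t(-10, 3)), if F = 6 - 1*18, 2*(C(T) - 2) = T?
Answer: 9472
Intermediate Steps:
C(T) = 2 + T/2
F = -12 (F = 6 - 18 = -12)
z(r) = (-35 + r)*(-14 + r)
C(12)*(z(F) + t(-10, 3)) = (2 + (½)*12)*((490 + (-12)² - 49*(-12)) - 38) = (2 + 6)*((490 + 144 + 588) - 38) = 8*(1222 - 38) = 8*1184 = 9472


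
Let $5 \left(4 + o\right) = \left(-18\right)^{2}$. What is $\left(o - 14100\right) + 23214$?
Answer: $\frac{45874}{5} \approx 9174.8$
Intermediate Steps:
$o = \frac{304}{5}$ ($o = -4 + \frac{\left(-18\right)^{2}}{5} = -4 + \frac{1}{5} \cdot 324 = -4 + \frac{324}{5} = \frac{304}{5} \approx 60.8$)
$\left(o - 14100\right) + 23214 = \left(\frac{304}{5} - 14100\right) + 23214 = - \frac{70196}{5} + 23214 = \frac{45874}{5}$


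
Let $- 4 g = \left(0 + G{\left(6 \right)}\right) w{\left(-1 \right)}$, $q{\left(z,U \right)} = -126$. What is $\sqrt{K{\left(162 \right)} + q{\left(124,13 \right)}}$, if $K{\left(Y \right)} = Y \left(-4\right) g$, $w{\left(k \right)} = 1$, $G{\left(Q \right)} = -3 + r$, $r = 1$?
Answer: $15 i \sqrt{2} \approx 21.213 i$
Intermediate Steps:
$G{\left(Q \right)} = -2$ ($G{\left(Q \right)} = -3 + 1 = -2$)
$g = \frac{1}{2}$ ($g = - \frac{\left(0 - 2\right) 1}{4} = - \frac{\left(-2\right) 1}{4} = \left(- \frac{1}{4}\right) \left(-2\right) = \frac{1}{2} \approx 0.5$)
$K{\left(Y \right)} = - 2 Y$ ($K{\left(Y \right)} = Y \left(-4\right) \frac{1}{2} = - 4 Y \frac{1}{2} = - 2 Y$)
$\sqrt{K{\left(162 \right)} + q{\left(124,13 \right)}} = \sqrt{\left(-2\right) 162 - 126} = \sqrt{-324 - 126} = \sqrt{-450} = 15 i \sqrt{2}$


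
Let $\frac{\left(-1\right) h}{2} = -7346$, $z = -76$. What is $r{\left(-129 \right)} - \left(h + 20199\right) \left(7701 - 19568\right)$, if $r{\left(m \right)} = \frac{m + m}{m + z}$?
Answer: $\frac{84880557143}{205} \approx 4.1405 \cdot 10^{8}$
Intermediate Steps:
$h = 14692$ ($h = \left(-2\right) \left(-7346\right) = 14692$)
$r{\left(m \right)} = \frac{2 m}{-76 + m}$ ($r{\left(m \right)} = \frac{m + m}{m - 76} = \frac{2 m}{-76 + m}$)
$r{\left(-129 \right)} - \left(h + 20199\right) \left(7701 - 19568\right) = 2 \left(-129\right) \frac{1}{-76 - 129} - \left(14692 + 20199\right) \left(7701 - 19568\right) = 2 \left(-129\right) \frac{1}{-205} - 34891 \left(-11867\right) = 2 \left(-129\right) \left(- \frac{1}{205}\right) - -414051497 = \frac{258}{205} + 414051497 = \frac{84880557143}{205}$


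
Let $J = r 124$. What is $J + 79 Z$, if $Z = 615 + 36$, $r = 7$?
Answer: $52297$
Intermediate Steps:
$Z = 651$
$J = 868$ ($J = 7 \cdot 124 = 868$)
$J + 79 Z = 868 + 79 \cdot 651 = 868 + 51429 = 52297$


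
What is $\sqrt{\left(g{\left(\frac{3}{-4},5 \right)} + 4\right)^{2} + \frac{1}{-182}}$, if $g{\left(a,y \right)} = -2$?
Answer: $\frac{\sqrt{132314}}{182} \approx 1.9986$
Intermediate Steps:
$\sqrt{\left(g{\left(\frac{3}{-4},5 \right)} + 4\right)^{2} + \frac{1}{-182}} = \sqrt{\left(-2 + 4\right)^{2} + \frac{1}{-182}} = \sqrt{2^{2} - \frac{1}{182}} = \sqrt{4 - \frac{1}{182}} = \sqrt{\frac{727}{182}} = \frac{\sqrt{132314}}{182}$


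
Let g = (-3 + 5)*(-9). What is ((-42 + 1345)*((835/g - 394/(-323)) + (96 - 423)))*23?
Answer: -64846652479/5814 ≈ -1.1154e+7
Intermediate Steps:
g = -18 (g = 2*(-9) = -18)
((-42 + 1345)*((835/g - 394/(-323)) + (96 - 423)))*23 = ((-42 + 1345)*((835/(-18) - 394/(-323)) + (96 - 423)))*23 = (1303*((835*(-1/18) - 394*(-1/323)) - 327))*23 = (1303*((-835/18 + 394/323) - 327))*23 = (1303*(-262613/5814 - 327))*23 = (1303*(-2163791/5814))*23 = -2819419673/5814*23 = -64846652479/5814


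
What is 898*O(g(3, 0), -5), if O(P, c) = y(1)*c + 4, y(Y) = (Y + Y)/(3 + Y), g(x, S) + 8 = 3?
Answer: 1347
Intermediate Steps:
g(x, S) = -5 (g(x, S) = -8 + 3 = -5)
y(Y) = 2*Y/(3 + Y) (y(Y) = (2*Y)/(3 + Y) = 2*Y/(3 + Y))
O(P, c) = 4 + c/2 (O(P, c) = (2*1/(3 + 1))*c + 4 = (2*1/4)*c + 4 = (2*1*(1/4))*c + 4 = c/2 + 4 = 4 + c/2)
898*O(g(3, 0), -5) = 898*(4 + (1/2)*(-5)) = 898*(4 - 5/2) = 898*(3/2) = 1347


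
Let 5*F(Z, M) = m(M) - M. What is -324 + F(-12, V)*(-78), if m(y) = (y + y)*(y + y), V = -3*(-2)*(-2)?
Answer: -47484/5 ≈ -9496.8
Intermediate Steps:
V = -12 (V = 6*(-2) = -12)
m(y) = 4*y² (m(y) = (2*y)*(2*y) = 4*y²)
F(Z, M) = -M/5 + 4*M²/5 (F(Z, M) = (4*M² - M)/5 = (-M + 4*M²)/5 = -M/5 + 4*M²/5)
-324 + F(-12, V)*(-78) = -324 + ((⅕)*(-12)*(-1 + 4*(-12)))*(-78) = -324 + ((⅕)*(-12)*(-1 - 48))*(-78) = -324 + ((⅕)*(-12)*(-49))*(-78) = -324 + (588/5)*(-78) = -324 - 45864/5 = -47484/5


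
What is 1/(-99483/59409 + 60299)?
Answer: 19803/1194067936 ≈ 1.6584e-5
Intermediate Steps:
1/(-99483/59409 + 60299) = 1/(-99483*1/59409 + 60299) = 1/(-33161/19803 + 60299) = 1/(1194067936/19803) = 19803/1194067936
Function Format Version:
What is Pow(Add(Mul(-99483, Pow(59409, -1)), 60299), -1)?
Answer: Rational(19803, 1194067936) ≈ 1.6584e-5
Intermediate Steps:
Pow(Add(Mul(-99483, Pow(59409, -1)), 60299), -1) = Pow(Add(Mul(-99483, Rational(1, 59409)), 60299), -1) = Pow(Add(Rational(-33161, 19803), 60299), -1) = Pow(Rational(1194067936, 19803), -1) = Rational(19803, 1194067936)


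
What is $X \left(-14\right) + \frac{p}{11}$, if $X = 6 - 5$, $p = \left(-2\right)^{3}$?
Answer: $- \frac{162}{11} \approx -14.727$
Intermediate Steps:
$p = -8$
$X = 1$
$X \left(-14\right) + \frac{p}{11} = 1 \left(-14\right) - \frac{8}{11} = -14 - \frac{8}{11} = - \frac{162}{11}$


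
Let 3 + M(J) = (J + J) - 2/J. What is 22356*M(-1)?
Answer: -67068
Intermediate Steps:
M(J) = -3 - 2/J + 2*J (M(J) = -3 + ((J + J) - 2/J) = -3 + (2*J - 2/J) = -3 + (-2/J + 2*J) = -3 - 2/J + 2*J)
22356*M(-1) = 22356*(-3 - 2/(-1) + 2*(-1)) = 22356*(-3 - 2*(-1) - 2) = 22356*(-3 + 2 - 2) = 22356*(-3) = -67068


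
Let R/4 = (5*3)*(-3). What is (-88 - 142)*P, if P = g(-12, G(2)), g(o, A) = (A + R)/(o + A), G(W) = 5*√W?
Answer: -242650/47 - 96600*√2/47 ≈ -8069.4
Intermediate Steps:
R = -180 (R = 4*((5*3)*(-3)) = 4*(15*(-3)) = 4*(-45) = -180)
g(o, A) = (-180 + A)/(A + o) (g(o, A) = (A - 180)/(o + A) = (-180 + A)/(A + o))
P = (-180 + 5*√2)/(-12 + 5*√2) (P = (-180 + 5*√2)/(5*√2 - 12) = (-180 + 5*√2)/(-12 + 5*√2) ≈ 35.084)
(-88 - 142)*P = (-88 - 142)*(1055/47 + 420*√2/47) = -230*(1055/47 + 420*√2/47) = -242650/47 - 96600*√2/47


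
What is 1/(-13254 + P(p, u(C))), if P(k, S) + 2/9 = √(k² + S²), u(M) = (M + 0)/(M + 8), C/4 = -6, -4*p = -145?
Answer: -17177472/227672325163 - 324*√21061/227672325163 ≈ -7.5655e-5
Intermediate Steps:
p = 145/4 (p = -¼*(-145) = 145/4 ≈ 36.250)
C = -24 (C = 4*(-6) = -24)
u(M) = M/(8 + M)
P(k, S) = -2/9 + √(S² + k²) (P(k, S) = -2/9 + √(k² + S²) = -2/9 + √(S² + k²))
1/(-13254 + P(p, u(C))) = 1/(-13254 + (-2/9 + √((-24/(8 - 24))² + (145/4)²))) = 1/(-13254 + (-2/9 + √((-24/(-16))² + 21025/16))) = 1/(-13254 + (-2/9 + √((-24*(-1/16))² + 21025/16))) = 1/(-13254 + (-2/9 + √((3/2)² + 21025/16))) = 1/(-13254 + (-2/9 + √(9/4 + 21025/16))) = 1/(-13254 + (-2/9 + √(21061/16))) = 1/(-13254 + (-2/9 + √21061/4)) = 1/(-119288/9 + √21061/4)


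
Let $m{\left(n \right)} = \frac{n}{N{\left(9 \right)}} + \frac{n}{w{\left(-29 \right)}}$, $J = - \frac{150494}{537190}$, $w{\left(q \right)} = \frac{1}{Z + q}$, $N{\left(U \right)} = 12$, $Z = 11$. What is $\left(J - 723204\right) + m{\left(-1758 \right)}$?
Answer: $- \frac{371577965229}{537190} \approx -6.9171 \cdot 10^{5}$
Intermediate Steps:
$w{\left(q \right)} = \frac{1}{11 + q}$
$J = - \frac{75247}{268595}$ ($J = \left(-150494\right) \frac{1}{537190} = - \frac{75247}{268595} \approx -0.28015$)
$m{\left(n \right)} = - \frac{215 n}{12}$ ($m{\left(n \right)} = \frac{n}{12} + \frac{n}{\frac{1}{11 - 29}} = n \frac{1}{12} + \frac{n}{\frac{1}{-18}} = \frac{n}{12} + \frac{n}{- \frac{1}{18}} = \frac{n}{12} + n \left(-18\right) = \frac{n}{12} - 18 n = - \frac{215 n}{12}$)
$\left(J - 723204\right) + m{\left(-1758 \right)} = \left(- \frac{75247}{268595} - 723204\right) - - \frac{62995}{2} = - \frac{194249053627}{268595} + \frac{62995}{2} = - \frac{371577965229}{537190}$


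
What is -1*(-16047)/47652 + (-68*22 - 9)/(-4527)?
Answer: 48120343/71906868 ≈ 0.66920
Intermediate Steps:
-1*(-16047)/47652 + (-68*22 - 9)/(-4527) = 16047*(1/47652) + (-1496 - 9)*(-1/4527) = 5349/15884 - 1505*(-1/4527) = 5349/15884 + 1505/4527 = 48120343/71906868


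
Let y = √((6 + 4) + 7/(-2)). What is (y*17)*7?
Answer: 119*√26/2 ≈ 303.39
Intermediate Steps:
y = √26/2 (y = √(10 + 7*(-½)) = √(10 - 7/2) = √(13/2) = √26/2 ≈ 2.5495)
(y*17)*7 = ((√26/2)*17)*7 = (17*√26/2)*7 = 119*√26/2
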